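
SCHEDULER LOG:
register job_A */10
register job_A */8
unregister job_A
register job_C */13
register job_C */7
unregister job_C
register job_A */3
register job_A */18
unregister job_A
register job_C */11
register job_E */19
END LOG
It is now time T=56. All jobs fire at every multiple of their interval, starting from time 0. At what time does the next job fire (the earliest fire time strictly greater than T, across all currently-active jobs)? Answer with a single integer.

Op 1: register job_A */10 -> active={job_A:*/10}
Op 2: register job_A */8 -> active={job_A:*/8}
Op 3: unregister job_A -> active={}
Op 4: register job_C */13 -> active={job_C:*/13}
Op 5: register job_C */7 -> active={job_C:*/7}
Op 6: unregister job_C -> active={}
Op 7: register job_A */3 -> active={job_A:*/3}
Op 8: register job_A */18 -> active={job_A:*/18}
Op 9: unregister job_A -> active={}
Op 10: register job_C */11 -> active={job_C:*/11}
Op 11: register job_E */19 -> active={job_C:*/11, job_E:*/19}
  job_C: interval 11, next fire after T=56 is 66
  job_E: interval 19, next fire after T=56 is 57
Earliest fire time = 57 (job job_E)

Answer: 57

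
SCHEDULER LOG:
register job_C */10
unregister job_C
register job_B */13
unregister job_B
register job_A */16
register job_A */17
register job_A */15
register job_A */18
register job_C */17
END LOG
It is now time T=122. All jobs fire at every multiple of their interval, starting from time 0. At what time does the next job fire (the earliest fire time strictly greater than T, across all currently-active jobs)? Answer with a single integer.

Op 1: register job_C */10 -> active={job_C:*/10}
Op 2: unregister job_C -> active={}
Op 3: register job_B */13 -> active={job_B:*/13}
Op 4: unregister job_B -> active={}
Op 5: register job_A */16 -> active={job_A:*/16}
Op 6: register job_A */17 -> active={job_A:*/17}
Op 7: register job_A */15 -> active={job_A:*/15}
Op 8: register job_A */18 -> active={job_A:*/18}
Op 9: register job_C */17 -> active={job_A:*/18, job_C:*/17}
  job_A: interval 18, next fire after T=122 is 126
  job_C: interval 17, next fire after T=122 is 136
Earliest fire time = 126 (job job_A)

Answer: 126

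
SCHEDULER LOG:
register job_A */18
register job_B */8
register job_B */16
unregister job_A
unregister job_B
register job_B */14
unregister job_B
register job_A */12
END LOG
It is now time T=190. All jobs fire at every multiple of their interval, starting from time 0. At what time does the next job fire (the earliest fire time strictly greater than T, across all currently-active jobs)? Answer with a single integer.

Answer: 192

Derivation:
Op 1: register job_A */18 -> active={job_A:*/18}
Op 2: register job_B */8 -> active={job_A:*/18, job_B:*/8}
Op 3: register job_B */16 -> active={job_A:*/18, job_B:*/16}
Op 4: unregister job_A -> active={job_B:*/16}
Op 5: unregister job_B -> active={}
Op 6: register job_B */14 -> active={job_B:*/14}
Op 7: unregister job_B -> active={}
Op 8: register job_A */12 -> active={job_A:*/12}
  job_A: interval 12, next fire after T=190 is 192
Earliest fire time = 192 (job job_A)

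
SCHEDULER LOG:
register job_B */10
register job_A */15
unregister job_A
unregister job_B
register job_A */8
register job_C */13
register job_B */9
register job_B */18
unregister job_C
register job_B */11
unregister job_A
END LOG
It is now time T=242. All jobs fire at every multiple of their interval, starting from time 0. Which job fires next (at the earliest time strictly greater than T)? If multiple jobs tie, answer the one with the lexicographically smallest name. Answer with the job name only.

Op 1: register job_B */10 -> active={job_B:*/10}
Op 2: register job_A */15 -> active={job_A:*/15, job_B:*/10}
Op 3: unregister job_A -> active={job_B:*/10}
Op 4: unregister job_B -> active={}
Op 5: register job_A */8 -> active={job_A:*/8}
Op 6: register job_C */13 -> active={job_A:*/8, job_C:*/13}
Op 7: register job_B */9 -> active={job_A:*/8, job_B:*/9, job_C:*/13}
Op 8: register job_B */18 -> active={job_A:*/8, job_B:*/18, job_C:*/13}
Op 9: unregister job_C -> active={job_A:*/8, job_B:*/18}
Op 10: register job_B */11 -> active={job_A:*/8, job_B:*/11}
Op 11: unregister job_A -> active={job_B:*/11}
  job_B: interval 11, next fire after T=242 is 253
Earliest = 253, winner (lex tiebreak) = job_B

Answer: job_B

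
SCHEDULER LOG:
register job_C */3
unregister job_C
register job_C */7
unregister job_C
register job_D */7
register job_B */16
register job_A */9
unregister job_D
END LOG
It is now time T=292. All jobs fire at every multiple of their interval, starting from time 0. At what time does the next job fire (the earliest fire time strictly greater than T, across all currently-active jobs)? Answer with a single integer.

Answer: 297

Derivation:
Op 1: register job_C */3 -> active={job_C:*/3}
Op 2: unregister job_C -> active={}
Op 3: register job_C */7 -> active={job_C:*/7}
Op 4: unregister job_C -> active={}
Op 5: register job_D */7 -> active={job_D:*/7}
Op 6: register job_B */16 -> active={job_B:*/16, job_D:*/7}
Op 7: register job_A */9 -> active={job_A:*/9, job_B:*/16, job_D:*/7}
Op 8: unregister job_D -> active={job_A:*/9, job_B:*/16}
  job_A: interval 9, next fire after T=292 is 297
  job_B: interval 16, next fire after T=292 is 304
Earliest fire time = 297 (job job_A)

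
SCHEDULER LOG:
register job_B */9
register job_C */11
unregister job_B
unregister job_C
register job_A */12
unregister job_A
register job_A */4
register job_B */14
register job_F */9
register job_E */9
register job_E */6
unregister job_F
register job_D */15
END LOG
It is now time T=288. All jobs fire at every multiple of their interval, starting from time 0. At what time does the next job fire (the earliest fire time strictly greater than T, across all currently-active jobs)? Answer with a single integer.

Op 1: register job_B */9 -> active={job_B:*/9}
Op 2: register job_C */11 -> active={job_B:*/9, job_C:*/11}
Op 3: unregister job_B -> active={job_C:*/11}
Op 4: unregister job_C -> active={}
Op 5: register job_A */12 -> active={job_A:*/12}
Op 6: unregister job_A -> active={}
Op 7: register job_A */4 -> active={job_A:*/4}
Op 8: register job_B */14 -> active={job_A:*/4, job_B:*/14}
Op 9: register job_F */9 -> active={job_A:*/4, job_B:*/14, job_F:*/9}
Op 10: register job_E */9 -> active={job_A:*/4, job_B:*/14, job_E:*/9, job_F:*/9}
Op 11: register job_E */6 -> active={job_A:*/4, job_B:*/14, job_E:*/6, job_F:*/9}
Op 12: unregister job_F -> active={job_A:*/4, job_B:*/14, job_E:*/6}
Op 13: register job_D */15 -> active={job_A:*/4, job_B:*/14, job_D:*/15, job_E:*/6}
  job_A: interval 4, next fire after T=288 is 292
  job_B: interval 14, next fire after T=288 is 294
  job_D: interval 15, next fire after T=288 is 300
  job_E: interval 6, next fire after T=288 is 294
Earliest fire time = 292 (job job_A)

Answer: 292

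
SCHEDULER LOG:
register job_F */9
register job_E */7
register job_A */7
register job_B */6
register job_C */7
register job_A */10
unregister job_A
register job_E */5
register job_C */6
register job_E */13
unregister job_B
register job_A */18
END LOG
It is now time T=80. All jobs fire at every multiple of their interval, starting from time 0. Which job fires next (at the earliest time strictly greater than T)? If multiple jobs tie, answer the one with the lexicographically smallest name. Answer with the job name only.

Answer: job_F

Derivation:
Op 1: register job_F */9 -> active={job_F:*/9}
Op 2: register job_E */7 -> active={job_E:*/7, job_F:*/9}
Op 3: register job_A */7 -> active={job_A:*/7, job_E:*/7, job_F:*/9}
Op 4: register job_B */6 -> active={job_A:*/7, job_B:*/6, job_E:*/7, job_F:*/9}
Op 5: register job_C */7 -> active={job_A:*/7, job_B:*/6, job_C:*/7, job_E:*/7, job_F:*/9}
Op 6: register job_A */10 -> active={job_A:*/10, job_B:*/6, job_C:*/7, job_E:*/7, job_F:*/9}
Op 7: unregister job_A -> active={job_B:*/6, job_C:*/7, job_E:*/7, job_F:*/9}
Op 8: register job_E */5 -> active={job_B:*/6, job_C:*/7, job_E:*/5, job_F:*/9}
Op 9: register job_C */6 -> active={job_B:*/6, job_C:*/6, job_E:*/5, job_F:*/9}
Op 10: register job_E */13 -> active={job_B:*/6, job_C:*/6, job_E:*/13, job_F:*/9}
Op 11: unregister job_B -> active={job_C:*/6, job_E:*/13, job_F:*/9}
Op 12: register job_A */18 -> active={job_A:*/18, job_C:*/6, job_E:*/13, job_F:*/9}
  job_A: interval 18, next fire after T=80 is 90
  job_C: interval 6, next fire after T=80 is 84
  job_E: interval 13, next fire after T=80 is 91
  job_F: interval 9, next fire after T=80 is 81
Earliest = 81, winner (lex tiebreak) = job_F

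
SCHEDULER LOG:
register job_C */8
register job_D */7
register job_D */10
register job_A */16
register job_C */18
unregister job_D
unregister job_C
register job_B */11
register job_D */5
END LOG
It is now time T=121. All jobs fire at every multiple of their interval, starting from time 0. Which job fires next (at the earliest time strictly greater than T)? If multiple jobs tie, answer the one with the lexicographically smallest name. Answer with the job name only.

Answer: job_D

Derivation:
Op 1: register job_C */8 -> active={job_C:*/8}
Op 2: register job_D */7 -> active={job_C:*/8, job_D:*/7}
Op 3: register job_D */10 -> active={job_C:*/8, job_D:*/10}
Op 4: register job_A */16 -> active={job_A:*/16, job_C:*/8, job_D:*/10}
Op 5: register job_C */18 -> active={job_A:*/16, job_C:*/18, job_D:*/10}
Op 6: unregister job_D -> active={job_A:*/16, job_C:*/18}
Op 7: unregister job_C -> active={job_A:*/16}
Op 8: register job_B */11 -> active={job_A:*/16, job_B:*/11}
Op 9: register job_D */5 -> active={job_A:*/16, job_B:*/11, job_D:*/5}
  job_A: interval 16, next fire after T=121 is 128
  job_B: interval 11, next fire after T=121 is 132
  job_D: interval 5, next fire after T=121 is 125
Earliest = 125, winner (lex tiebreak) = job_D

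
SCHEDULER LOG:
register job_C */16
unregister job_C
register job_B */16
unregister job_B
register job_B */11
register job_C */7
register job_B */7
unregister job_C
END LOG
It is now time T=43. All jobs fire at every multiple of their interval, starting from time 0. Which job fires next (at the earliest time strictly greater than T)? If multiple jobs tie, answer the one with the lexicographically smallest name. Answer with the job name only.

Answer: job_B

Derivation:
Op 1: register job_C */16 -> active={job_C:*/16}
Op 2: unregister job_C -> active={}
Op 3: register job_B */16 -> active={job_B:*/16}
Op 4: unregister job_B -> active={}
Op 5: register job_B */11 -> active={job_B:*/11}
Op 6: register job_C */7 -> active={job_B:*/11, job_C:*/7}
Op 7: register job_B */7 -> active={job_B:*/7, job_C:*/7}
Op 8: unregister job_C -> active={job_B:*/7}
  job_B: interval 7, next fire after T=43 is 49
Earliest = 49, winner (lex tiebreak) = job_B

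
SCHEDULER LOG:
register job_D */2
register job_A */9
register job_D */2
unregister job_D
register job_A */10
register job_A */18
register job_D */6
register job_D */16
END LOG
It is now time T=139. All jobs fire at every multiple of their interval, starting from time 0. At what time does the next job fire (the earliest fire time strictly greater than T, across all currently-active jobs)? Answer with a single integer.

Answer: 144

Derivation:
Op 1: register job_D */2 -> active={job_D:*/2}
Op 2: register job_A */9 -> active={job_A:*/9, job_D:*/2}
Op 3: register job_D */2 -> active={job_A:*/9, job_D:*/2}
Op 4: unregister job_D -> active={job_A:*/9}
Op 5: register job_A */10 -> active={job_A:*/10}
Op 6: register job_A */18 -> active={job_A:*/18}
Op 7: register job_D */6 -> active={job_A:*/18, job_D:*/6}
Op 8: register job_D */16 -> active={job_A:*/18, job_D:*/16}
  job_A: interval 18, next fire after T=139 is 144
  job_D: interval 16, next fire after T=139 is 144
Earliest fire time = 144 (job job_A)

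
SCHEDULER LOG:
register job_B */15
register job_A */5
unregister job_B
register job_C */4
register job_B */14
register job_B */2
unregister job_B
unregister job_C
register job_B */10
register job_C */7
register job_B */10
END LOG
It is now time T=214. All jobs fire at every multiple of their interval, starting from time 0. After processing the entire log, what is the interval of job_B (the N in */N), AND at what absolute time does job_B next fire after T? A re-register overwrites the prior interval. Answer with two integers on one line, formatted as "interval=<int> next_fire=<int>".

Answer: interval=10 next_fire=220

Derivation:
Op 1: register job_B */15 -> active={job_B:*/15}
Op 2: register job_A */5 -> active={job_A:*/5, job_B:*/15}
Op 3: unregister job_B -> active={job_A:*/5}
Op 4: register job_C */4 -> active={job_A:*/5, job_C:*/4}
Op 5: register job_B */14 -> active={job_A:*/5, job_B:*/14, job_C:*/4}
Op 6: register job_B */2 -> active={job_A:*/5, job_B:*/2, job_C:*/4}
Op 7: unregister job_B -> active={job_A:*/5, job_C:*/4}
Op 8: unregister job_C -> active={job_A:*/5}
Op 9: register job_B */10 -> active={job_A:*/5, job_B:*/10}
Op 10: register job_C */7 -> active={job_A:*/5, job_B:*/10, job_C:*/7}
Op 11: register job_B */10 -> active={job_A:*/5, job_B:*/10, job_C:*/7}
Final interval of job_B = 10
Next fire of job_B after T=214: (214//10+1)*10 = 220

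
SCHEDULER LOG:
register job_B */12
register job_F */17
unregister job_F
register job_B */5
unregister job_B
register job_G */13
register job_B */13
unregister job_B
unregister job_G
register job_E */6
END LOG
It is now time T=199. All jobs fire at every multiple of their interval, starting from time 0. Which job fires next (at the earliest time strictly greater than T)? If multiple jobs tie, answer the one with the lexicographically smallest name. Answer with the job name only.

Op 1: register job_B */12 -> active={job_B:*/12}
Op 2: register job_F */17 -> active={job_B:*/12, job_F:*/17}
Op 3: unregister job_F -> active={job_B:*/12}
Op 4: register job_B */5 -> active={job_B:*/5}
Op 5: unregister job_B -> active={}
Op 6: register job_G */13 -> active={job_G:*/13}
Op 7: register job_B */13 -> active={job_B:*/13, job_G:*/13}
Op 8: unregister job_B -> active={job_G:*/13}
Op 9: unregister job_G -> active={}
Op 10: register job_E */6 -> active={job_E:*/6}
  job_E: interval 6, next fire after T=199 is 204
Earliest = 204, winner (lex tiebreak) = job_E

Answer: job_E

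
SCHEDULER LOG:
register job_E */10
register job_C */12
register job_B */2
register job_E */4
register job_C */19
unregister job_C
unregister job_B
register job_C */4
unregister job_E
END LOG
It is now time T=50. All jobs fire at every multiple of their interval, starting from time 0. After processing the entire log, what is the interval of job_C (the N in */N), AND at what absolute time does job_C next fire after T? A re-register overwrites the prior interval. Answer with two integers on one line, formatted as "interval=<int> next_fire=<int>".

Answer: interval=4 next_fire=52

Derivation:
Op 1: register job_E */10 -> active={job_E:*/10}
Op 2: register job_C */12 -> active={job_C:*/12, job_E:*/10}
Op 3: register job_B */2 -> active={job_B:*/2, job_C:*/12, job_E:*/10}
Op 4: register job_E */4 -> active={job_B:*/2, job_C:*/12, job_E:*/4}
Op 5: register job_C */19 -> active={job_B:*/2, job_C:*/19, job_E:*/4}
Op 6: unregister job_C -> active={job_B:*/2, job_E:*/4}
Op 7: unregister job_B -> active={job_E:*/4}
Op 8: register job_C */4 -> active={job_C:*/4, job_E:*/4}
Op 9: unregister job_E -> active={job_C:*/4}
Final interval of job_C = 4
Next fire of job_C after T=50: (50//4+1)*4 = 52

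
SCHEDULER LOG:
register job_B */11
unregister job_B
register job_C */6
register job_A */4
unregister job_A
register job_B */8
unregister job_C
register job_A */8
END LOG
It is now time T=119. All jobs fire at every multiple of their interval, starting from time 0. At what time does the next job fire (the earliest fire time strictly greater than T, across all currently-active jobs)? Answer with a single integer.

Answer: 120

Derivation:
Op 1: register job_B */11 -> active={job_B:*/11}
Op 2: unregister job_B -> active={}
Op 3: register job_C */6 -> active={job_C:*/6}
Op 4: register job_A */4 -> active={job_A:*/4, job_C:*/6}
Op 5: unregister job_A -> active={job_C:*/6}
Op 6: register job_B */8 -> active={job_B:*/8, job_C:*/6}
Op 7: unregister job_C -> active={job_B:*/8}
Op 8: register job_A */8 -> active={job_A:*/8, job_B:*/8}
  job_A: interval 8, next fire after T=119 is 120
  job_B: interval 8, next fire after T=119 is 120
Earliest fire time = 120 (job job_A)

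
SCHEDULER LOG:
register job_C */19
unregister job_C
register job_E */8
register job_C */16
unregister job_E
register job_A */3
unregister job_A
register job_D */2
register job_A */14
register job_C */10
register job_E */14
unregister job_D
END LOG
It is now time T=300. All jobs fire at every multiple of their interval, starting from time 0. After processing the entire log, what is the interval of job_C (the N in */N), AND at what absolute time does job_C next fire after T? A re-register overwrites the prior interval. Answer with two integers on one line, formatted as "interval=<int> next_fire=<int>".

Answer: interval=10 next_fire=310

Derivation:
Op 1: register job_C */19 -> active={job_C:*/19}
Op 2: unregister job_C -> active={}
Op 3: register job_E */8 -> active={job_E:*/8}
Op 4: register job_C */16 -> active={job_C:*/16, job_E:*/8}
Op 5: unregister job_E -> active={job_C:*/16}
Op 6: register job_A */3 -> active={job_A:*/3, job_C:*/16}
Op 7: unregister job_A -> active={job_C:*/16}
Op 8: register job_D */2 -> active={job_C:*/16, job_D:*/2}
Op 9: register job_A */14 -> active={job_A:*/14, job_C:*/16, job_D:*/2}
Op 10: register job_C */10 -> active={job_A:*/14, job_C:*/10, job_D:*/2}
Op 11: register job_E */14 -> active={job_A:*/14, job_C:*/10, job_D:*/2, job_E:*/14}
Op 12: unregister job_D -> active={job_A:*/14, job_C:*/10, job_E:*/14}
Final interval of job_C = 10
Next fire of job_C after T=300: (300//10+1)*10 = 310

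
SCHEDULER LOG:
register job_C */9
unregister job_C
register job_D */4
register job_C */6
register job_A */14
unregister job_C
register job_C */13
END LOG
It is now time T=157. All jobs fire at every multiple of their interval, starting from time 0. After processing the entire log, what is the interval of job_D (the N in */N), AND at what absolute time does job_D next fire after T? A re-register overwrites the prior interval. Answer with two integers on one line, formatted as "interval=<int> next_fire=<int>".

Answer: interval=4 next_fire=160

Derivation:
Op 1: register job_C */9 -> active={job_C:*/9}
Op 2: unregister job_C -> active={}
Op 3: register job_D */4 -> active={job_D:*/4}
Op 4: register job_C */6 -> active={job_C:*/6, job_D:*/4}
Op 5: register job_A */14 -> active={job_A:*/14, job_C:*/6, job_D:*/4}
Op 6: unregister job_C -> active={job_A:*/14, job_D:*/4}
Op 7: register job_C */13 -> active={job_A:*/14, job_C:*/13, job_D:*/4}
Final interval of job_D = 4
Next fire of job_D after T=157: (157//4+1)*4 = 160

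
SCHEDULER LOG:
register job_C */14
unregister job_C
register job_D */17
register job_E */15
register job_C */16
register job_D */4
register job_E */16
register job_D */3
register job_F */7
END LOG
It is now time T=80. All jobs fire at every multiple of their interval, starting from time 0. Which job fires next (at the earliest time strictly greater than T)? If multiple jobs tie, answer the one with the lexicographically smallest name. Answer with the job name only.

Answer: job_D

Derivation:
Op 1: register job_C */14 -> active={job_C:*/14}
Op 2: unregister job_C -> active={}
Op 3: register job_D */17 -> active={job_D:*/17}
Op 4: register job_E */15 -> active={job_D:*/17, job_E:*/15}
Op 5: register job_C */16 -> active={job_C:*/16, job_D:*/17, job_E:*/15}
Op 6: register job_D */4 -> active={job_C:*/16, job_D:*/4, job_E:*/15}
Op 7: register job_E */16 -> active={job_C:*/16, job_D:*/4, job_E:*/16}
Op 8: register job_D */3 -> active={job_C:*/16, job_D:*/3, job_E:*/16}
Op 9: register job_F */7 -> active={job_C:*/16, job_D:*/3, job_E:*/16, job_F:*/7}
  job_C: interval 16, next fire after T=80 is 96
  job_D: interval 3, next fire after T=80 is 81
  job_E: interval 16, next fire after T=80 is 96
  job_F: interval 7, next fire after T=80 is 84
Earliest = 81, winner (lex tiebreak) = job_D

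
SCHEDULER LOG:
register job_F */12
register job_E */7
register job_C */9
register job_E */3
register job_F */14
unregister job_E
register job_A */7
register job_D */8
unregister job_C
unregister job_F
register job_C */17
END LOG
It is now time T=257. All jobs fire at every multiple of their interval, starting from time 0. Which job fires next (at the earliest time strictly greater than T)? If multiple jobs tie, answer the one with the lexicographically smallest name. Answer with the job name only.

Op 1: register job_F */12 -> active={job_F:*/12}
Op 2: register job_E */7 -> active={job_E:*/7, job_F:*/12}
Op 3: register job_C */9 -> active={job_C:*/9, job_E:*/7, job_F:*/12}
Op 4: register job_E */3 -> active={job_C:*/9, job_E:*/3, job_F:*/12}
Op 5: register job_F */14 -> active={job_C:*/9, job_E:*/3, job_F:*/14}
Op 6: unregister job_E -> active={job_C:*/9, job_F:*/14}
Op 7: register job_A */7 -> active={job_A:*/7, job_C:*/9, job_F:*/14}
Op 8: register job_D */8 -> active={job_A:*/7, job_C:*/9, job_D:*/8, job_F:*/14}
Op 9: unregister job_C -> active={job_A:*/7, job_D:*/8, job_F:*/14}
Op 10: unregister job_F -> active={job_A:*/7, job_D:*/8}
Op 11: register job_C */17 -> active={job_A:*/7, job_C:*/17, job_D:*/8}
  job_A: interval 7, next fire after T=257 is 259
  job_C: interval 17, next fire after T=257 is 272
  job_D: interval 8, next fire after T=257 is 264
Earliest = 259, winner (lex tiebreak) = job_A

Answer: job_A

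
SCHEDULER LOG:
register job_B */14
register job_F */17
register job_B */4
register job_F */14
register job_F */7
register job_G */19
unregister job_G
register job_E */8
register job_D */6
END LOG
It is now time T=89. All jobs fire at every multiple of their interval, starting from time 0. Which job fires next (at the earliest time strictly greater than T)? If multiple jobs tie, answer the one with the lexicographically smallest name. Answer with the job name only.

Op 1: register job_B */14 -> active={job_B:*/14}
Op 2: register job_F */17 -> active={job_B:*/14, job_F:*/17}
Op 3: register job_B */4 -> active={job_B:*/4, job_F:*/17}
Op 4: register job_F */14 -> active={job_B:*/4, job_F:*/14}
Op 5: register job_F */7 -> active={job_B:*/4, job_F:*/7}
Op 6: register job_G */19 -> active={job_B:*/4, job_F:*/7, job_G:*/19}
Op 7: unregister job_G -> active={job_B:*/4, job_F:*/7}
Op 8: register job_E */8 -> active={job_B:*/4, job_E:*/8, job_F:*/7}
Op 9: register job_D */6 -> active={job_B:*/4, job_D:*/6, job_E:*/8, job_F:*/7}
  job_B: interval 4, next fire after T=89 is 92
  job_D: interval 6, next fire after T=89 is 90
  job_E: interval 8, next fire after T=89 is 96
  job_F: interval 7, next fire after T=89 is 91
Earliest = 90, winner (lex tiebreak) = job_D

Answer: job_D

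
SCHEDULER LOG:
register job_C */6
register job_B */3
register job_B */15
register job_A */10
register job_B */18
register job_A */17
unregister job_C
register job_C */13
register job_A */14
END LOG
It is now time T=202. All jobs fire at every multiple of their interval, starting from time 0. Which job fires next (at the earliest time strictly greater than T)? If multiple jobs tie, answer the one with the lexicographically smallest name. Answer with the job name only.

Op 1: register job_C */6 -> active={job_C:*/6}
Op 2: register job_B */3 -> active={job_B:*/3, job_C:*/6}
Op 3: register job_B */15 -> active={job_B:*/15, job_C:*/6}
Op 4: register job_A */10 -> active={job_A:*/10, job_B:*/15, job_C:*/6}
Op 5: register job_B */18 -> active={job_A:*/10, job_B:*/18, job_C:*/6}
Op 6: register job_A */17 -> active={job_A:*/17, job_B:*/18, job_C:*/6}
Op 7: unregister job_C -> active={job_A:*/17, job_B:*/18}
Op 8: register job_C */13 -> active={job_A:*/17, job_B:*/18, job_C:*/13}
Op 9: register job_A */14 -> active={job_A:*/14, job_B:*/18, job_C:*/13}
  job_A: interval 14, next fire after T=202 is 210
  job_B: interval 18, next fire after T=202 is 216
  job_C: interval 13, next fire after T=202 is 208
Earliest = 208, winner (lex tiebreak) = job_C

Answer: job_C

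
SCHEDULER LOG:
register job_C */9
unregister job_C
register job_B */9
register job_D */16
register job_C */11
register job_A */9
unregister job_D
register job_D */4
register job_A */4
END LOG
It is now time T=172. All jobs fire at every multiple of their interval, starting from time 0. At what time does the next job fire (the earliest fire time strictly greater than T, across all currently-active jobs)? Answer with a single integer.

Op 1: register job_C */9 -> active={job_C:*/9}
Op 2: unregister job_C -> active={}
Op 3: register job_B */9 -> active={job_B:*/9}
Op 4: register job_D */16 -> active={job_B:*/9, job_D:*/16}
Op 5: register job_C */11 -> active={job_B:*/9, job_C:*/11, job_D:*/16}
Op 6: register job_A */9 -> active={job_A:*/9, job_B:*/9, job_C:*/11, job_D:*/16}
Op 7: unregister job_D -> active={job_A:*/9, job_B:*/9, job_C:*/11}
Op 8: register job_D */4 -> active={job_A:*/9, job_B:*/9, job_C:*/11, job_D:*/4}
Op 9: register job_A */4 -> active={job_A:*/4, job_B:*/9, job_C:*/11, job_D:*/4}
  job_A: interval 4, next fire after T=172 is 176
  job_B: interval 9, next fire after T=172 is 180
  job_C: interval 11, next fire after T=172 is 176
  job_D: interval 4, next fire after T=172 is 176
Earliest fire time = 176 (job job_A)

Answer: 176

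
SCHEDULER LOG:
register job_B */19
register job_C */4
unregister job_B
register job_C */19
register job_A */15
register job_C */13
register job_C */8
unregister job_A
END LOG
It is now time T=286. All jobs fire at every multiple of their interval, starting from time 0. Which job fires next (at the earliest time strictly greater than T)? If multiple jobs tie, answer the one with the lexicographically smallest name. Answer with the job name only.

Op 1: register job_B */19 -> active={job_B:*/19}
Op 2: register job_C */4 -> active={job_B:*/19, job_C:*/4}
Op 3: unregister job_B -> active={job_C:*/4}
Op 4: register job_C */19 -> active={job_C:*/19}
Op 5: register job_A */15 -> active={job_A:*/15, job_C:*/19}
Op 6: register job_C */13 -> active={job_A:*/15, job_C:*/13}
Op 7: register job_C */8 -> active={job_A:*/15, job_C:*/8}
Op 8: unregister job_A -> active={job_C:*/8}
  job_C: interval 8, next fire after T=286 is 288
Earliest = 288, winner (lex tiebreak) = job_C

Answer: job_C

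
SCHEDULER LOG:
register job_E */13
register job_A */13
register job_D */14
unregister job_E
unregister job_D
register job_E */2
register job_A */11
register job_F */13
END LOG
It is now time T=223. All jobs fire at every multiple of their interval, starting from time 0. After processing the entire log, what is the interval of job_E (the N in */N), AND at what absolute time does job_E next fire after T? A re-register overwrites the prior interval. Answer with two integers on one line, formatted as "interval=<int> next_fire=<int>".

Op 1: register job_E */13 -> active={job_E:*/13}
Op 2: register job_A */13 -> active={job_A:*/13, job_E:*/13}
Op 3: register job_D */14 -> active={job_A:*/13, job_D:*/14, job_E:*/13}
Op 4: unregister job_E -> active={job_A:*/13, job_D:*/14}
Op 5: unregister job_D -> active={job_A:*/13}
Op 6: register job_E */2 -> active={job_A:*/13, job_E:*/2}
Op 7: register job_A */11 -> active={job_A:*/11, job_E:*/2}
Op 8: register job_F */13 -> active={job_A:*/11, job_E:*/2, job_F:*/13}
Final interval of job_E = 2
Next fire of job_E after T=223: (223//2+1)*2 = 224

Answer: interval=2 next_fire=224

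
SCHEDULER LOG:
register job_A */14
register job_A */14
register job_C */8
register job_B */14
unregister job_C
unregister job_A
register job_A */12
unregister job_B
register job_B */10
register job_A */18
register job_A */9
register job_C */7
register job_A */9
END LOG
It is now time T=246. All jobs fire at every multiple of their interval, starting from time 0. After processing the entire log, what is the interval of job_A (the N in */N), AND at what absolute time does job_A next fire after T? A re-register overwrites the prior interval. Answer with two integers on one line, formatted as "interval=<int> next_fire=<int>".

Answer: interval=9 next_fire=252

Derivation:
Op 1: register job_A */14 -> active={job_A:*/14}
Op 2: register job_A */14 -> active={job_A:*/14}
Op 3: register job_C */8 -> active={job_A:*/14, job_C:*/8}
Op 4: register job_B */14 -> active={job_A:*/14, job_B:*/14, job_C:*/8}
Op 5: unregister job_C -> active={job_A:*/14, job_B:*/14}
Op 6: unregister job_A -> active={job_B:*/14}
Op 7: register job_A */12 -> active={job_A:*/12, job_B:*/14}
Op 8: unregister job_B -> active={job_A:*/12}
Op 9: register job_B */10 -> active={job_A:*/12, job_B:*/10}
Op 10: register job_A */18 -> active={job_A:*/18, job_B:*/10}
Op 11: register job_A */9 -> active={job_A:*/9, job_B:*/10}
Op 12: register job_C */7 -> active={job_A:*/9, job_B:*/10, job_C:*/7}
Op 13: register job_A */9 -> active={job_A:*/9, job_B:*/10, job_C:*/7}
Final interval of job_A = 9
Next fire of job_A after T=246: (246//9+1)*9 = 252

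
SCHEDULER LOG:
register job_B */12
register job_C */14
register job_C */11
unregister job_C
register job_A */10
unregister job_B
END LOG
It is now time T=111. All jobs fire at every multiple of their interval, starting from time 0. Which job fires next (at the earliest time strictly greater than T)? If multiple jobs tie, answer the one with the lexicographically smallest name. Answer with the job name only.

Answer: job_A

Derivation:
Op 1: register job_B */12 -> active={job_B:*/12}
Op 2: register job_C */14 -> active={job_B:*/12, job_C:*/14}
Op 3: register job_C */11 -> active={job_B:*/12, job_C:*/11}
Op 4: unregister job_C -> active={job_B:*/12}
Op 5: register job_A */10 -> active={job_A:*/10, job_B:*/12}
Op 6: unregister job_B -> active={job_A:*/10}
  job_A: interval 10, next fire after T=111 is 120
Earliest = 120, winner (lex tiebreak) = job_A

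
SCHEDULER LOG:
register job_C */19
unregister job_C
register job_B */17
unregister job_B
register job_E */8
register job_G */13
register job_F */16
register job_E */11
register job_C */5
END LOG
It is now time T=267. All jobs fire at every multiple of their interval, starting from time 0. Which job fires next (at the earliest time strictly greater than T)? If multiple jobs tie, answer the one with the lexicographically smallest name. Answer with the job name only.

Answer: job_C

Derivation:
Op 1: register job_C */19 -> active={job_C:*/19}
Op 2: unregister job_C -> active={}
Op 3: register job_B */17 -> active={job_B:*/17}
Op 4: unregister job_B -> active={}
Op 5: register job_E */8 -> active={job_E:*/8}
Op 6: register job_G */13 -> active={job_E:*/8, job_G:*/13}
Op 7: register job_F */16 -> active={job_E:*/8, job_F:*/16, job_G:*/13}
Op 8: register job_E */11 -> active={job_E:*/11, job_F:*/16, job_G:*/13}
Op 9: register job_C */5 -> active={job_C:*/5, job_E:*/11, job_F:*/16, job_G:*/13}
  job_C: interval 5, next fire after T=267 is 270
  job_E: interval 11, next fire after T=267 is 275
  job_F: interval 16, next fire after T=267 is 272
  job_G: interval 13, next fire after T=267 is 273
Earliest = 270, winner (lex tiebreak) = job_C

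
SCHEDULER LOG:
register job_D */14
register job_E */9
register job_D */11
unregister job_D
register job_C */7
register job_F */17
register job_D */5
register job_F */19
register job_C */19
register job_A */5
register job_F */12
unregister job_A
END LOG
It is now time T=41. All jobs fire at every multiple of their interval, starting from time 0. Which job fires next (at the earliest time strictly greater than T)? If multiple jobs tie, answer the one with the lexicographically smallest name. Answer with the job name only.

Op 1: register job_D */14 -> active={job_D:*/14}
Op 2: register job_E */9 -> active={job_D:*/14, job_E:*/9}
Op 3: register job_D */11 -> active={job_D:*/11, job_E:*/9}
Op 4: unregister job_D -> active={job_E:*/9}
Op 5: register job_C */7 -> active={job_C:*/7, job_E:*/9}
Op 6: register job_F */17 -> active={job_C:*/7, job_E:*/9, job_F:*/17}
Op 7: register job_D */5 -> active={job_C:*/7, job_D:*/5, job_E:*/9, job_F:*/17}
Op 8: register job_F */19 -> active={job_C:*/7, job_D:*/5, job_E:*/9, job_F:*/19}
Op 9: register job_C */19 -> active={job_C:*/19, job_D:*/5, job_E:*/9, job_F:*/19}
Op 10: register job_A */5 -> active={job_A:*/5, job_C:*/19, job_D:*/5, job_E:*/9, job_F:*/19}
Op 11: register job_F */12 -> active={job_A:*/5, job_C:*/19, job_D:*/5, job_E:*/9, job_F:*/12}
Op 12: unregister job_A -> active={job_C:*/19, job_D:*/5, job_E:*/9, job_F:*/12}
  job_C: interval 19, next fire after T=41 is 57
  job_D: interval 5, next fire after T=41 is 45
  job_E: interval 9, next fire after T=41 is 45
  job_F: interval 12, next fire after T=41 is 48
Earliest = 45, winner (lex tiebreak) = job_D

Answer: job_D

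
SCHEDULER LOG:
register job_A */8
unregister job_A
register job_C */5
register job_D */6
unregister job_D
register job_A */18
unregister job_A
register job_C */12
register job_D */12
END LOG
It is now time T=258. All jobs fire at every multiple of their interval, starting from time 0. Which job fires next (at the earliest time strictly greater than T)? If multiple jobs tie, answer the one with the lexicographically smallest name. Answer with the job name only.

Answer: job_C

Derivation:
Op 1: register job_A */8 -> active={job_A:*/8}
Op 2: unregister job_A -> active={}
Op 3: register job_C */5 -> active={job_C:*/5}
Op 4: register job_D */6 -> active={job_C:*/5, job_D:*/6}
Op 5: unregister job_D -> active={job_C:*/5}
Op 6: register job_A */18 -> active={job_A:*/18, job_C:*/5}
Op 7: unregister job_A -> active={job_C:*/5}
Op 8: register job_C */12 -> active={job_C:*/12}
Op 9: register job_D */12 -> active={job_C:*/12, job_D:*/12}
  job_C: interval 12, next fire after T=258 is 264
  job_D: interval 12, next fire after T=258 is 264
Earliest = 264, winner (lex tiebreak) = job_C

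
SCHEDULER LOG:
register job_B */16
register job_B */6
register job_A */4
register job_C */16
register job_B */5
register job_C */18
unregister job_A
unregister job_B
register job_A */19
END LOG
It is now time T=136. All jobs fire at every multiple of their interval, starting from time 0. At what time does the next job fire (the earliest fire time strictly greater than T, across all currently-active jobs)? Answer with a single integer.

Answer: 144

Derivation:
Op 1: register job_B */16 -> active={job_B:*/16}
Op 2: register job_B */6 -> active={job_B:*/6}
Op 3: register job_A */4 -> active={job_A:*/4, job_B:*/6}
Op 4: register job_C */16 -> active={job_A:*/4, job_B:*/6, job_C:*/16}
Op 5: register job_B */5 -> active={job_A:*/4, job_B:*/5, job_C:*/16}
Op 6: register job_C */18 -> active={job_A:*/4, job_B:*/5, job_C:*/18}
Op 7: unregister job_A -> active={job_B:*/5, job_C:*/18}
Op 8: unregister job_B -> active={job_C:*/18}
Op 9: register job_A */19 -> active={job_A:*/19, job_C:*/18}
  job_A: interval 19, next fire after T=136 is 152
  job_C: interval 18, next fire after T=136 is 144
Earliest fire time = 144 (job job_C)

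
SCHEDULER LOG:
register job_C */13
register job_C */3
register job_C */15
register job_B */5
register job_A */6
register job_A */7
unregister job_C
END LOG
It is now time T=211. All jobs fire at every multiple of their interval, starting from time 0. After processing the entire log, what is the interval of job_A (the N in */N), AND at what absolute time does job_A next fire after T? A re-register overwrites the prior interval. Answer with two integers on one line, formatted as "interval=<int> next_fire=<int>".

Op 1: register job_C */13 -> active={job_C:*/13}
Op 2: register job_C */3 -> active={job_C:*/3}
Op 3: register job_C */15 -> active={job_C:*/15}
Op 4: register job_B */5 -> active={job_B:*/5, job_C:*/15}
Op 5: register job_A */6 -> active={job_A:*/6, job_B:*/5, job_C:*/15}
Op 6: register job_A */7 -> active={job_A:*/7, job_B:*/5, job_C:*/15}
Op 7: unregister job_C -> active={job_A:*/7, job_B:*/5}
Final interval of job_A = 7
Next fire of job_A after T=211: (211//7+1)*7 = 217

Answer: interval=7 next_fire=217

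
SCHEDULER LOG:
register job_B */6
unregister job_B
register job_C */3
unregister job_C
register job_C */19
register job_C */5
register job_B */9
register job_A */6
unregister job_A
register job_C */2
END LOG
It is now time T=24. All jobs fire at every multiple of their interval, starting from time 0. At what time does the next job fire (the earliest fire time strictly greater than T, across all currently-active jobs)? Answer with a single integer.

Op 1: register job_B */6 -> active={job_B:*/6}
Op 2: unregister job_B -> active={}
Op 3: register job_C */3 -> active={job_C:*/3}
Op 4: unregister job_C -> active={}
Op 5: register job_C */19 -> active={job_C:*/19}
Op 6: register job_C */5 -> active={job_C:*/5}
Op 7: register job_B */9 -> active={job_B:*/9, job_C:*/5}
Op 8: register job_A */6 -> active={job_A:*/6, job_B:*/9, job_C:*/5}
Op 9: unregister job_A -> active={job_B:*/9, job_C:*/5}
Op 10: register job_C */2 -> active={job_B:*/9, job_C:*/2}
  job_B: interval 9, next fire after T=24 is 27
  job_C: interval 2, next fire after T=24 is 26
Earliest fire time = 26 (job job_C)

Answer: 26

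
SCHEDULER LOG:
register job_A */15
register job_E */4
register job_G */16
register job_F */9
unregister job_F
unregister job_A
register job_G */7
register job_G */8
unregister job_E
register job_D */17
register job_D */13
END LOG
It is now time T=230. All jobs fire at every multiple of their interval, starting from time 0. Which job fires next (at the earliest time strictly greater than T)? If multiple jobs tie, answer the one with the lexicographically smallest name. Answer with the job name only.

Op 1: register job_A */15 -> active={job_A:*/15}
Op 2: register job_E */4 -> active={job_A:*/15, job_E:*/4}
Op 3: register job_G */16 -> active={job_A:*/15, job_E:*/4, job_G:*/16}
Op 4: register job_F */9 -> active={job_A:*/15, job_E:*/4, job_F:*/9, job_G:*/16}
Op 5: unregister job_F -> active={job_A:*/15, job_E:*/4, job_G:*/16}
Op 6: unregister job_A -> active={job_E:*/4, job_G:*/16}
Op 7: register job_G */7 -> active={job_E:*/4, job_G:*/7}
Op 8: register job_G */8 -> active={job_E:*/4, job_G:*/8}
Op 9: unregister job_E -> active={job_G:*/8}
Op 10: register job_D */17 -> active={job_D:*/17, job_G:*/8}
Op 11: register job_D */13 -> active={job_D:*/13, job_G:*/8}
  job_D: interval 13, next fire after T=230 is 234
  job_G: interval 8, next fire after T=230 is 232
Earliest = 232, winner (lex tiebreak) = job_G

Answer: job_G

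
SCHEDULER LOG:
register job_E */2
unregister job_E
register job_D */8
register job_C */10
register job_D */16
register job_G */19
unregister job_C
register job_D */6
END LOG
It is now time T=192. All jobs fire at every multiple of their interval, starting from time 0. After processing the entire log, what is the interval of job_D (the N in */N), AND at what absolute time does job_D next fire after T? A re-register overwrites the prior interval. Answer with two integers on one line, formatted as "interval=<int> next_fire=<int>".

Op 1: register job_E */2 -> active={job_E:*/2}
Op 2: unregister job_E -> active={}
Op 3: register job_D */8 -> active={job_D:*/8}
Op 4: register job_C */10 -> active={job_C:*/10, job_D:*/8}
Op 5: register job_D */16 -> active={job_C:*/10, job_D:*/16}
Op 6: register job_G */19 -> active={job_C:*/10, job_D:*/16, job_G:*/19}
Op 7: unregister job_C -> active={job_D:*/16, job_G:*/19}
Op 8: register job_D */6 -> active={job_D:*/6, job_G:*/19}
Final interval of job_D = 6
Next fire of job_D after T=192: (192//6+1)*6 = 198

Answer: interval=6 next_fire=198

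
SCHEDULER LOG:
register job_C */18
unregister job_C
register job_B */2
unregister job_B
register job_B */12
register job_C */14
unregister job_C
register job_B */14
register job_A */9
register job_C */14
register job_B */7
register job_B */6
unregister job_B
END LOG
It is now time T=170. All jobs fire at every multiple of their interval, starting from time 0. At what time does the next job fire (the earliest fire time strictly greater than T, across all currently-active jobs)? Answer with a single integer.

Op 1: register job_C */18 -> active={job_C:*/18}
Op 2: unregister job_C -> active={}
Op 3: register job_B */2 -> active={job_B:*/2}
Op 4: unregister job_B -> active={}
Op 5: register job_B */12 -> active={job_B:*/12}
Op 6: register job_C */14 -> active={job_B:*/12, job_C:*/14}
Op 7: unregister job_C -> active={job_B:*/12}
Op 8: register job_B */14 -> active={job_B:*/14}
Op 9: register job_A */9 -> active={job_A:*/9, job_B:*/14}
Op 10: register job_C */14 -> active={job_A:*/9, job_B:*/14, job_C:*/14}
Op 11: register job_B */7 -> active={job_A:*/9, job_B:*/7, job_C:*/14}
Op 12: register job_B */6 -> active={job_A:*/9, job_B:*/6, job_C:*/14}
Op 13: unregister job_B -> active={job_A:*/9, job_C:*/14}
  job_A: interval 9, next fire after T=170 is 171
  job_C: interval 14, next fire after T=170 is 182
Earliest fire time = 171 (job job_A)

Answer: 171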